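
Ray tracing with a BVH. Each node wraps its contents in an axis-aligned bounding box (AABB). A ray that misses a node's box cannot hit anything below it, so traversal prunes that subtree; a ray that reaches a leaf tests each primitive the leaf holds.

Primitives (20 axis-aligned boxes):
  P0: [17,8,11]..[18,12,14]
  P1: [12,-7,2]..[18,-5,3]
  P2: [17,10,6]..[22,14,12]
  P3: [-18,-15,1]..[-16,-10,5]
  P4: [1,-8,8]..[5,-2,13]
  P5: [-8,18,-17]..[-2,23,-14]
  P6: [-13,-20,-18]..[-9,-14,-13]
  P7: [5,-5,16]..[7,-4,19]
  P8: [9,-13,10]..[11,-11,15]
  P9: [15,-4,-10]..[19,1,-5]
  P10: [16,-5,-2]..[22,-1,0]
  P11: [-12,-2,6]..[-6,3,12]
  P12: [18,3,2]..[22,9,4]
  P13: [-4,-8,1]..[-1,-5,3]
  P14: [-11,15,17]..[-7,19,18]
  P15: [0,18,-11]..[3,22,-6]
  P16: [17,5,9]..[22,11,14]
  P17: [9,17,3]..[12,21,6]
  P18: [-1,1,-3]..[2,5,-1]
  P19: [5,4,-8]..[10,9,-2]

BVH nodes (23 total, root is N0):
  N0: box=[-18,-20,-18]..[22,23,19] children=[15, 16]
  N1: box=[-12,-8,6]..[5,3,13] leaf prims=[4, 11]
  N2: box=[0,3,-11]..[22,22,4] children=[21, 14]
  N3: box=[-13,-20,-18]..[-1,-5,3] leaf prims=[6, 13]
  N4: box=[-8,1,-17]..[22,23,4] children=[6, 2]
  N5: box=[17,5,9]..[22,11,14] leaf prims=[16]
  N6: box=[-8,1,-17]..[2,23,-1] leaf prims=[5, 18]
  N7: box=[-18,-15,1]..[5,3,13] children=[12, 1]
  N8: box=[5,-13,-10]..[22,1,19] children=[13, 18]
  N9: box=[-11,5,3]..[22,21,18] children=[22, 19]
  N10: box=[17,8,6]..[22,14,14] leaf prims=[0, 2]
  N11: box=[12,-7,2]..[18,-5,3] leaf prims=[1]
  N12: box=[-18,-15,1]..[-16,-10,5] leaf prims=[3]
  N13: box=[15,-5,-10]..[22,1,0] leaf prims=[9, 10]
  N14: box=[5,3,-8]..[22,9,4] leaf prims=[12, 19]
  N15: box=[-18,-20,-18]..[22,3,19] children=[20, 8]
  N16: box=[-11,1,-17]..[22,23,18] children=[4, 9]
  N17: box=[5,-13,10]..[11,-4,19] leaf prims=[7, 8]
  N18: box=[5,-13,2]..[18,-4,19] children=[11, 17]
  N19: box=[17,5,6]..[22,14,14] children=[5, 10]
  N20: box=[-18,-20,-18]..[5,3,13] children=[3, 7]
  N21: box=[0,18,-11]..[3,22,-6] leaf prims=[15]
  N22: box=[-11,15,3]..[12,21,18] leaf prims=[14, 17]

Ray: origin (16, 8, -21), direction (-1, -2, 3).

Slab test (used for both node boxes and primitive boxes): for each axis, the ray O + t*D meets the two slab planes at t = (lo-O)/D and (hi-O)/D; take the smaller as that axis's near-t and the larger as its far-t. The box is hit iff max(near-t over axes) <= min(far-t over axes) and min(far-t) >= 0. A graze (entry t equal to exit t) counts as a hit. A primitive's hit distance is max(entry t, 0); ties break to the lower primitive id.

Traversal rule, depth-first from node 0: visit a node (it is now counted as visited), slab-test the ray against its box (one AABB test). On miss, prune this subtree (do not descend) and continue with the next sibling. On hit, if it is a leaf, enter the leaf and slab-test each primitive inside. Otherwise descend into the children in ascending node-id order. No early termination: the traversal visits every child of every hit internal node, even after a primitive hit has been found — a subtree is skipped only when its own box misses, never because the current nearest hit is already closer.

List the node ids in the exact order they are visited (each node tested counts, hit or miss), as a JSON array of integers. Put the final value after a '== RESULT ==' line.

Traverse from the root:
N0 x:[-6,34] y:[-15/2,14] z:[1,40/3] -> hit [1,40/3], descend [15, 16]
  N15 x:[-6,34] y:[5/2,14] z:[1,40/3] -> hit [5/2,40/3], descend [8, 20]
    N8 x:[-6,11] y:[7/2,21/2] z:[11/3,40/3] -> hit [11/3,21/2], descend [13, 18]
      N13 x:[-6,1] y:[7/2,13/2] z:[11/3,7] -> miss, prune
      N18 x:[-2,11] y:[6,21/2] z:[23/3,40/3] -> hit [23/3,21/2], descend [11, 17]
        N11 x:[-2,4] y:[13/2,15/2] z:[23/3,8] -> miss, prune
        N17 x:[5,11] y:[6,21/2] z:[31/3,40/3] -> hit [31/3,21/2] leaf, test {P7(miss), P8(miss)}
    N20 x:[11,34] y:[5/2,14] z:[1,34/3] -> hit [11,34/3], descend [3, 7]
      N3 x:[17,29] y:[13/2,14] z:[1,8] -> miss, prune
      N7 x:[11,34] y:[5/2,23/2] z:[22/3,34/3] -> hit [11,34/3], descend [1, 12]
        N1 x:[11,28] y:[5/2,8] z:[9,34/3] -> miss, prune
        N12 x:[32,34] y:[9,23/2] z:[22/3,26/3] -> miss, prune
  N16 x:[-6,27] y:[-15/2,7/2] z:[4/3,13] -> hit [4/3,7/2], descend [4, 9]
    N4 x:[-6,24] y:[-15/2,7/2] z:[4/3,25/3] -> hit [4/3,7/2], descend [2, 6]
      N2 x:[-6,16] y:[-7,5/2] z:[10/3,25/3] -> miss, prune
      N6 x:[14,24] y:[-15/2,7/2] z:[4/3,20/3] -> miss, prune
    N9 x:[-6,27] y:[-13/2,3/2] z:[8,13] -> miss, prune

Visited [0, 15, 8, 13, 18, 11, 17, 20, 3, 7, 1, 12, 16, 4, 2, 6, 9]. Tests: 17 box, 1 leaf. Nearest: miss.

== RESULT ==
[0, 15, 8, 13, 18, 11, 17, 20, 3, 7, 1, 12, 16, 4, 2, 6, 9]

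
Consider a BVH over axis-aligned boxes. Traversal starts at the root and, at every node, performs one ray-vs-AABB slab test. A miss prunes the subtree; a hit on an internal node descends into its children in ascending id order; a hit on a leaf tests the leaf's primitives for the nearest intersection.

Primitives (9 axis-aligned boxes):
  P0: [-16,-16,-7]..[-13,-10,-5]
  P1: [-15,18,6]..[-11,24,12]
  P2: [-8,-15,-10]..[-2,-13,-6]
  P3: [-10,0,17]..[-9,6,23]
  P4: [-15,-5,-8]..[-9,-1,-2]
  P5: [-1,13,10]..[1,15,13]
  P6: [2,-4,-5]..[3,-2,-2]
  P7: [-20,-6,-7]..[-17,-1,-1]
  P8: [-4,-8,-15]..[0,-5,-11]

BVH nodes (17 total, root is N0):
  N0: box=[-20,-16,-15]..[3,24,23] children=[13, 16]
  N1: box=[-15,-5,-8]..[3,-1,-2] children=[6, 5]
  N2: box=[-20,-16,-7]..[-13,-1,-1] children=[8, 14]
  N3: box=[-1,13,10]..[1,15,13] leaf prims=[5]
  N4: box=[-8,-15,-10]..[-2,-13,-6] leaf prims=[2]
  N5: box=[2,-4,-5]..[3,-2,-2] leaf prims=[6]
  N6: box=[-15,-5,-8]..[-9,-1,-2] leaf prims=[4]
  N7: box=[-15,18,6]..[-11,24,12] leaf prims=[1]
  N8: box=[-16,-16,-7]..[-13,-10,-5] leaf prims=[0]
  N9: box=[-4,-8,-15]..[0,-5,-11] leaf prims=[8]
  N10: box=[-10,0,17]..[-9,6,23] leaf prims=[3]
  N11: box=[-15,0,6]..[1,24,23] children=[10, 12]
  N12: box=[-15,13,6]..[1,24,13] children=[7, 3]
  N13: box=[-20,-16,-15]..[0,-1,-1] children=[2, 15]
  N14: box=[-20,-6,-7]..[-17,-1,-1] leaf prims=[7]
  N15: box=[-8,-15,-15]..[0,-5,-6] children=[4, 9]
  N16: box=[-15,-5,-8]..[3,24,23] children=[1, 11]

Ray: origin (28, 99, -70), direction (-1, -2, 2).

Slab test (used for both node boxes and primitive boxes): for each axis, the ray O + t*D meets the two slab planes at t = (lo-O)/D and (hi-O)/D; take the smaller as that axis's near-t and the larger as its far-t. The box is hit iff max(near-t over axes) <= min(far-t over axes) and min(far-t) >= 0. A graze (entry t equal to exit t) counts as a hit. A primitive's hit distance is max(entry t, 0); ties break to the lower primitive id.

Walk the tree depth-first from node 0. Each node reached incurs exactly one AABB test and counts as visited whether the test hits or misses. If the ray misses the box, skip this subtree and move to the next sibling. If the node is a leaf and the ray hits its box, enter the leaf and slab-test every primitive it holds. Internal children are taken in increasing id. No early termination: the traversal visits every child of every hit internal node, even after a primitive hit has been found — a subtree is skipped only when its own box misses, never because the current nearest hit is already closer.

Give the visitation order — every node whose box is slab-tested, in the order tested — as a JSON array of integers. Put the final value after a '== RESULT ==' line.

Walk:
N0 x:[25,48] y:[75/2,115/2] z:[55/2,93/2] -> hit [75/2,93/2], descend [13, 16]
  N13 x:[28,48] y:[50,115/2] z:[55/2,69/2] -> miss, prune
  N16 x:[25,43] y:[75/2,52] z:[31,93/2] -> hit [75/2,43], descend [1, 11]
    N1 x:[25,43] y:[50,52] z:[31,34] -> miss, prune
    N11 x:[27,43] y:[75/2,99/2] z:[38,93/2] -> hit [38,43], descend [10, 12]
      N10 x:[37,38] y:[93/2,99/2] z:[87/2,93/2] -> miss, prune
      N12 x:[27,43] y:[75/2,43] z:[38,83/2] -> hit [38,83/2], descend [3, 7]
        N3 x:[27,29] y:[42,43] z:[40,83/2] -> miss, prune
        N7 x:[39,43] y:[75/2,81/2] z:[38,41] -> hit [39,81/2] leaf, test {P1@t=39}

Summary -> nodes [0, 13, 16, 1, 11, 10, 12, 3, 7]; box-tests=9; leaf-entries=1; first=P1

== RESULT ==
[0, 13, 16, 1, 11, 10, 12, 3, 7]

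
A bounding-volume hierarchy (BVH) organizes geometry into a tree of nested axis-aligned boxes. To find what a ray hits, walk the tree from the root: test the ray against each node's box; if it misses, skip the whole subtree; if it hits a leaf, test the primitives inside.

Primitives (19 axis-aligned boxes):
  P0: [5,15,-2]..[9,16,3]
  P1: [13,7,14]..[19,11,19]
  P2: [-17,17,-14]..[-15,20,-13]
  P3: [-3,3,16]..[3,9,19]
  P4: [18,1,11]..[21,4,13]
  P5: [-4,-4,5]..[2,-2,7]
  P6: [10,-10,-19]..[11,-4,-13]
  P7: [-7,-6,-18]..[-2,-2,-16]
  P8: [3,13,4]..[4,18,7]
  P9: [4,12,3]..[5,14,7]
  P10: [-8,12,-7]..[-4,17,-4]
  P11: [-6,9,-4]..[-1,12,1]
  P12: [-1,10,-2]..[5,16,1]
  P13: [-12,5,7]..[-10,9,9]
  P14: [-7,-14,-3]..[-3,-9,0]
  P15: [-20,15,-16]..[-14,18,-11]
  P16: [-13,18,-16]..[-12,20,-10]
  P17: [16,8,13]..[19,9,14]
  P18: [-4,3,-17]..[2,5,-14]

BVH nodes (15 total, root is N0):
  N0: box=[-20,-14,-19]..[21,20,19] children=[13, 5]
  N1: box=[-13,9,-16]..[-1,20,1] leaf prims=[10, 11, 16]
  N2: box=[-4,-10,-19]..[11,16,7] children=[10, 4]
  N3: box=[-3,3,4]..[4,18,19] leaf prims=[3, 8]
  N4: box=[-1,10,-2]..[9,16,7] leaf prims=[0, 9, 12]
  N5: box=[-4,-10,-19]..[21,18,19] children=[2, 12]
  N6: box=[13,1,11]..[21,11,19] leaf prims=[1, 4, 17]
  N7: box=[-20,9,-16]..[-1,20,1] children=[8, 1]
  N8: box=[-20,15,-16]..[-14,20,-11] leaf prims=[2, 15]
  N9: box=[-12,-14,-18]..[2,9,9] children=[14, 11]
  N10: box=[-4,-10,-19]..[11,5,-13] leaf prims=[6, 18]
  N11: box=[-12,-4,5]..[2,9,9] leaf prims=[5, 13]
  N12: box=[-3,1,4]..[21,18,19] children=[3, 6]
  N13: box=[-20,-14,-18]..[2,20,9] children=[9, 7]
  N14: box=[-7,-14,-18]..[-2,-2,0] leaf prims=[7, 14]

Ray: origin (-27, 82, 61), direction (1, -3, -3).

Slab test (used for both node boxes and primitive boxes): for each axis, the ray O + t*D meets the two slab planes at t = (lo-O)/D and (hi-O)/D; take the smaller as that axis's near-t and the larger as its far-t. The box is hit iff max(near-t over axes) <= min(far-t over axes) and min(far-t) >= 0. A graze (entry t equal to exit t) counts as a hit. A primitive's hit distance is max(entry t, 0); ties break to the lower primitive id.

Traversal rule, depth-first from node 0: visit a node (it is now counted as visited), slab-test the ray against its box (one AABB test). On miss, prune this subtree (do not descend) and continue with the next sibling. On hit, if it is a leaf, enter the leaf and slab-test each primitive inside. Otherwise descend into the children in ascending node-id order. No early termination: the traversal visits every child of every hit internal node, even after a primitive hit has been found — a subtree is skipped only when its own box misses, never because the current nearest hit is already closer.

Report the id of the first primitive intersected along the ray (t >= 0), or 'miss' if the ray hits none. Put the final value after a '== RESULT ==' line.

Trace the traversal:
N0 x:[7,48] y:[62/3,32] z:[14,80/3] -> hit [62/3,80/3], descend [5, 13]
  N5 x:[23,48] y:[64/3,92/3] z:[14,80/3] -> hit [23,80/3], descend [2, 12]
    N2 x:[23,38] y:[22,92/3] z:[18,80/3] -> hit [23,80/3], descend [4, 10]
      N4 x:[26,36] y:[22,24] z:[18,21] -> miss, prune
      N10 x:[23,38] y:[77/3,92/3] z:[74/3,80/3] -> hit [77/3,80/3] leaf, test {P6(miss), P18@t=77/3}
    N12 x:[24,48] y:[64/3,27] z:[14,19] -> miss, prune
  N13 x:[7,29] y:[62/3,32] z:[52/3,79/3] -> hit [62/3,79/3], descend [7, 9]
    N7 x:[7,26] y:[62/3,73/3] z:[20,77/3] -> hit [62/3,73/3], descend [1, 8]
      N1 x:[14,26] y:[62/3,73/3] z:[20,77/3] -> hit [62/3,73/3] leaf, test {P10@t=65/3, P11(miss), P16(miss)}
      N8 x:[7,13] y:[62/3,67/3] z:[24,77/3] -> miss, prune
    N9 x:[15,29] y:[73/3,32] z:[52/3,79/3] -> hit [73/3,79/3], descend [11, 14]
      N11 x:[15,29] y:[73/3,86/3] z:[52/3,56/3] -> miss, prune
      N14 x:[20,25] y:[28,32] z:[61/3,79/3] -> miss, prune

Summary -> nodes [0, 5, 2, 4, 10, 12, 13, 7, 1, 8, 9, 11, 14]; box-tests=13; leaf-entries=2; first=P10

== RESULT ==
10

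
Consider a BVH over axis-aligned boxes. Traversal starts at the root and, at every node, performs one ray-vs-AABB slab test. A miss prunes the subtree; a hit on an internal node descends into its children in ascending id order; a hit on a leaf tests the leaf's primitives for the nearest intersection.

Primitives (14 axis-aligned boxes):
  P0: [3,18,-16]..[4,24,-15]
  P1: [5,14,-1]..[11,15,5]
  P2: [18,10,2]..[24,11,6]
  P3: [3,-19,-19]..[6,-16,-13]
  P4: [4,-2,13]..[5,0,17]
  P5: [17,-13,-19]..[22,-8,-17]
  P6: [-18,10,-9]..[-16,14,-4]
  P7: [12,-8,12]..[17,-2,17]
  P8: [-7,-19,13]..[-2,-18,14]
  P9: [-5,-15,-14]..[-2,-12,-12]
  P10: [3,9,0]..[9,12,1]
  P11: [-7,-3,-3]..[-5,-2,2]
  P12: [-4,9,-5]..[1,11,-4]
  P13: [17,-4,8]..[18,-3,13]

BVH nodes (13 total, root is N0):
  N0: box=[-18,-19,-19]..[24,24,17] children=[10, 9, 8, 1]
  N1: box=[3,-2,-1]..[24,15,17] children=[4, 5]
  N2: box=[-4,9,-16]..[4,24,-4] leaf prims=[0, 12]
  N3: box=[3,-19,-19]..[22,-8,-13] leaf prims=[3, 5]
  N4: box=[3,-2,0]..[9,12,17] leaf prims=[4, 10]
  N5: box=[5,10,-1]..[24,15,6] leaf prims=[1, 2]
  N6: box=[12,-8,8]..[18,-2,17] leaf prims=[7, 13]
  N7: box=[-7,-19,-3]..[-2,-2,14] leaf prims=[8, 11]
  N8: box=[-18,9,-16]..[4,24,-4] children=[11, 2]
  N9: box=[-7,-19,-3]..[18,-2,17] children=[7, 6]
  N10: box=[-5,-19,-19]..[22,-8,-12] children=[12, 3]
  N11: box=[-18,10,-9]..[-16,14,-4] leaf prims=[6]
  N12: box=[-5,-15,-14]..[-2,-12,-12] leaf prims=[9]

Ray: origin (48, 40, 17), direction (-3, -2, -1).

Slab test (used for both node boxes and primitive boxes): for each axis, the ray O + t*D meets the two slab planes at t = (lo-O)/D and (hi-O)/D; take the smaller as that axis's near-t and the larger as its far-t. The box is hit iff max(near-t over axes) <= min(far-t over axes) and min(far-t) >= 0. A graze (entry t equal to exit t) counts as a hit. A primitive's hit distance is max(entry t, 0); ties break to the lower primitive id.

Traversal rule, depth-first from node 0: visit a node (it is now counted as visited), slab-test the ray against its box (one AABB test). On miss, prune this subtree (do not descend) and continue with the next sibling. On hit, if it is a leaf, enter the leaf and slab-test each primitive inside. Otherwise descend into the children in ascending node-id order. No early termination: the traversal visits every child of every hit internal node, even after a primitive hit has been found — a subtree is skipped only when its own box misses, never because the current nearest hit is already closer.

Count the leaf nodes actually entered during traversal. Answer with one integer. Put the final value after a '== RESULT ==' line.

Trace the traversal:
N0 x:[8,22] y:[8,59/2] z:[0,36] -> hit [8,22], descend [1, 8, 9, 10]
  N1 x:[8,15] y:[25/2,21] z:[0,18] -> hit [25/2,15], descend [4, 5]
    N4 x:[13,15] y:[14,21] z:[0,17] -> hit [14,15] leaf, test {P4(miss), P10(miss)}
    N5 x:[8,43/3] y:[25/2,15] z:[11,18] -> hit [25/2,43/3] leaf, test {P1@t=25/2, P2(miss)}
  N8 x:[44/3,22] y:[8,31/2] z:[21,33] -> miss, prune
  N9 x:[10,55/3] y:[21,59/2] z:[0,20] -> miss, prune
  N10 x:[26/3,53/3] y:[24,59/2] z:[29,36] -> miss, prune

7 AABB tests over nodes [0, 1, 4, 5, 8, 9, 10]; 2 leaves entered; closest P1.

== RESULT ==
2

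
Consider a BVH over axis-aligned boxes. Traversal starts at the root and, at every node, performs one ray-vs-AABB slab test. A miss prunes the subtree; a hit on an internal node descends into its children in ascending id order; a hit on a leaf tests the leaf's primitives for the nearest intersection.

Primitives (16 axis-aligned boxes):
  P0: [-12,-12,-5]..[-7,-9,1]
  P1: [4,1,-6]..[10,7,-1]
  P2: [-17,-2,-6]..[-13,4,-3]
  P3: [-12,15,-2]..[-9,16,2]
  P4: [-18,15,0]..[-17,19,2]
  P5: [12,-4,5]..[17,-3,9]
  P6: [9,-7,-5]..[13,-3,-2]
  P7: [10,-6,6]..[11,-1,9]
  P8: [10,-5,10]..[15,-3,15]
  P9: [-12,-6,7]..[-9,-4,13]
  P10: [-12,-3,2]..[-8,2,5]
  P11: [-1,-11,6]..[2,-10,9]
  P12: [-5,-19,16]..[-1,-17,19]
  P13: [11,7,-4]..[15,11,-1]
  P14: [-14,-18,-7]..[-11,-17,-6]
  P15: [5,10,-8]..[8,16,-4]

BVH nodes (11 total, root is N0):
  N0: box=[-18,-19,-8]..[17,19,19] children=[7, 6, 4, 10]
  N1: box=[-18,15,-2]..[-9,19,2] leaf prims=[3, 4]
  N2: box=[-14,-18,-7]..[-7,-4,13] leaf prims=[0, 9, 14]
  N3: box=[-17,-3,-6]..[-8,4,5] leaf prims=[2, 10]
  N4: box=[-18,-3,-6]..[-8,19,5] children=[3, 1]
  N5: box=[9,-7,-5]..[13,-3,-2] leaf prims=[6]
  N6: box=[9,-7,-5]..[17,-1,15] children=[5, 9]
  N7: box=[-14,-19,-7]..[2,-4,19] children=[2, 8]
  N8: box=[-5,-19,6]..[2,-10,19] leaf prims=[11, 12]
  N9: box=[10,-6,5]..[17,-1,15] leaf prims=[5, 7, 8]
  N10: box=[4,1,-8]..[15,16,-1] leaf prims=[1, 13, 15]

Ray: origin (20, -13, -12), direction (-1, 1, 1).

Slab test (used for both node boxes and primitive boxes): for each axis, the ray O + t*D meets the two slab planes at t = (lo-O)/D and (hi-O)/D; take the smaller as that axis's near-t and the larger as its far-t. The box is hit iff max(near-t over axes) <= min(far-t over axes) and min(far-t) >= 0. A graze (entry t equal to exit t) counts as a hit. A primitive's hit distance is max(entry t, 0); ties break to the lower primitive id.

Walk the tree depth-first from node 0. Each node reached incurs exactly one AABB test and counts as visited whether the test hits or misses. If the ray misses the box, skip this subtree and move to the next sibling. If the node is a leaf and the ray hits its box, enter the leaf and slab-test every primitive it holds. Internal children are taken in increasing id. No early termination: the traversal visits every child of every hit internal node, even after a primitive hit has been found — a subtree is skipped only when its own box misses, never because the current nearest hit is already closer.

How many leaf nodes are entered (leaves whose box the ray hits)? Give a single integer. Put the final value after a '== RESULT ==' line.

Walk:
N0 x:[3,38] y:[-6,32] z:[4,31] -> hit [4,31], descend [4, 6, 7, 10]
  N4 x:[28,38] y:[10,32] z:[6,17] -> miss, prune
  N6 x:[3,11] y:[6,12] z:[7,27] -> hit [7,11], descend [5, 9]
    N5 x:[7,11] y:[6,10] z:[7,10] -> hit [7,10] leaf, test {P6@t=7}
    N9 x:[3,10] y:[7,12] z:[17,27] -> miss, prune
  N7 x:[18,34] y:[-6,9] z:[5,31] -> miss, prune
  N10 x:[5,16] y:[14,29] z:[4,11] -> miss, prune

order=[0, 4, 6, 5, 9, 7, 10]  |boxes|=7  |leaves|=1  hit=P6

== RESULT ==
1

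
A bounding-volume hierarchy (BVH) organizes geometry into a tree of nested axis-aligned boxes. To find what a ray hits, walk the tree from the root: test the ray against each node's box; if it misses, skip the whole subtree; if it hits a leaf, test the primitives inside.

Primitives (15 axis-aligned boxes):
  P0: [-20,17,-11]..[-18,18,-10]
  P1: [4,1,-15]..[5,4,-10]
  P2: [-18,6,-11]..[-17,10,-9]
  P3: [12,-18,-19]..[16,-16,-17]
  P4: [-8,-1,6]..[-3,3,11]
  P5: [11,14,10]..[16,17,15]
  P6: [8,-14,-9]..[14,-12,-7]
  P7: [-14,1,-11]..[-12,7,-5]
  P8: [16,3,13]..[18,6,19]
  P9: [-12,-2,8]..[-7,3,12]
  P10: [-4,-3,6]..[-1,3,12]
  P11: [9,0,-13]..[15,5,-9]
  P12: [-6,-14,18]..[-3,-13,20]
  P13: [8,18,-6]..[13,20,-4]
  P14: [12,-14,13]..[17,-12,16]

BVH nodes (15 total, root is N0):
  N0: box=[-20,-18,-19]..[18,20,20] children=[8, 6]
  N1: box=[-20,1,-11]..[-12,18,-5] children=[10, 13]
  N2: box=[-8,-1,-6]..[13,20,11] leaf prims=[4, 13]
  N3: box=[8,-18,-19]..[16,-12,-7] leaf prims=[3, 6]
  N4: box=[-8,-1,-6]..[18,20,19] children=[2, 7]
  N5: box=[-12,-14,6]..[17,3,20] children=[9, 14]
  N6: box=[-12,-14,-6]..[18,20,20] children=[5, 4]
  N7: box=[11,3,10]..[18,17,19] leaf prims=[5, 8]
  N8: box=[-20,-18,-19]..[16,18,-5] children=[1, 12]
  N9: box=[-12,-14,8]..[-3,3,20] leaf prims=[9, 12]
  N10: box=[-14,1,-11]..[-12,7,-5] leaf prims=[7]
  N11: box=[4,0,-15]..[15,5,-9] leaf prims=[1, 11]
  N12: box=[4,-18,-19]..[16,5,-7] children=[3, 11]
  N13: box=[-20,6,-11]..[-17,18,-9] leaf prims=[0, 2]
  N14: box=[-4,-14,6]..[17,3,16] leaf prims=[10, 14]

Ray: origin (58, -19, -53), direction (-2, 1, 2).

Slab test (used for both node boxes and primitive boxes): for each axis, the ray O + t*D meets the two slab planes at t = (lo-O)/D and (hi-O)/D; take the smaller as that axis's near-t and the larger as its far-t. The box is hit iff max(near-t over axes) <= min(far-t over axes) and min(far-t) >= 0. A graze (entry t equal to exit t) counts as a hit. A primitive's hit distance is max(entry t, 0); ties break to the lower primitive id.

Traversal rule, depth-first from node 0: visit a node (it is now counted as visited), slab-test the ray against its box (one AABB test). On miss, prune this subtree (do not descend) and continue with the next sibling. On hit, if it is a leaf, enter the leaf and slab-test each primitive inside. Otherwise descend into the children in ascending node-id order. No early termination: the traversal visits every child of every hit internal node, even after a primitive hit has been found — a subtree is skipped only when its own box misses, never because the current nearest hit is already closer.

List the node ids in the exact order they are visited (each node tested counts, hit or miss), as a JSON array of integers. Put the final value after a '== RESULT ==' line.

Walk:
N0 x:[20,39] y:[1,39] z:[17,73/2] -> hit [20,73/2], descend [6, 8]
  N6 x:[20,35] y:[5,39] z:[47/2,73/2] -> hit [47/2,35], descend [4, 5]
    N4 x:[20,33] y:[18,39] z:[47/2,36] -> hit [47/2,33], descend [2, 7]
      N2 x:[45/2,33] y:[18,39] z:[47/2,32] -> hit [47/2,32] leaf, test {P4(miss), P13(miss)}
      N7 x:[20,47/2] y:[22,36] z:[63/2,36] -> miss, prune
    N5 x:[41/2,35] y:[5,22] z:[59/2,73/2] -> miss, prune
  N8 x:[21,39] y:[1,37] z:[17,24] -> hit [21,24], descend [1, 12]
    N1 x:[35,39] y:[20,37] z:[21,24] -> miss, prune
    N12 x:[21,27] y:[1,24] z:[17,23] -> hit [21,23], descend [3, 11]
      N3 x:[21,25] y:[1,7] z:[17,23] -> miss, prune
      N11 x:[43/2,27] y:[19,24] z:[19,22] -> hit [43/2,22] leaf, test {P1(miss), P11@t=43/2}

11 AABB tests over nodes [0, 6, 4, 2, 7, 5, 8, 1, 12, 3, 11]; 2 leaves entered; closest P11.

== RESULT ==
[0, 6, 4, 2, 7, 5, 8, 1, 12, 3, 11]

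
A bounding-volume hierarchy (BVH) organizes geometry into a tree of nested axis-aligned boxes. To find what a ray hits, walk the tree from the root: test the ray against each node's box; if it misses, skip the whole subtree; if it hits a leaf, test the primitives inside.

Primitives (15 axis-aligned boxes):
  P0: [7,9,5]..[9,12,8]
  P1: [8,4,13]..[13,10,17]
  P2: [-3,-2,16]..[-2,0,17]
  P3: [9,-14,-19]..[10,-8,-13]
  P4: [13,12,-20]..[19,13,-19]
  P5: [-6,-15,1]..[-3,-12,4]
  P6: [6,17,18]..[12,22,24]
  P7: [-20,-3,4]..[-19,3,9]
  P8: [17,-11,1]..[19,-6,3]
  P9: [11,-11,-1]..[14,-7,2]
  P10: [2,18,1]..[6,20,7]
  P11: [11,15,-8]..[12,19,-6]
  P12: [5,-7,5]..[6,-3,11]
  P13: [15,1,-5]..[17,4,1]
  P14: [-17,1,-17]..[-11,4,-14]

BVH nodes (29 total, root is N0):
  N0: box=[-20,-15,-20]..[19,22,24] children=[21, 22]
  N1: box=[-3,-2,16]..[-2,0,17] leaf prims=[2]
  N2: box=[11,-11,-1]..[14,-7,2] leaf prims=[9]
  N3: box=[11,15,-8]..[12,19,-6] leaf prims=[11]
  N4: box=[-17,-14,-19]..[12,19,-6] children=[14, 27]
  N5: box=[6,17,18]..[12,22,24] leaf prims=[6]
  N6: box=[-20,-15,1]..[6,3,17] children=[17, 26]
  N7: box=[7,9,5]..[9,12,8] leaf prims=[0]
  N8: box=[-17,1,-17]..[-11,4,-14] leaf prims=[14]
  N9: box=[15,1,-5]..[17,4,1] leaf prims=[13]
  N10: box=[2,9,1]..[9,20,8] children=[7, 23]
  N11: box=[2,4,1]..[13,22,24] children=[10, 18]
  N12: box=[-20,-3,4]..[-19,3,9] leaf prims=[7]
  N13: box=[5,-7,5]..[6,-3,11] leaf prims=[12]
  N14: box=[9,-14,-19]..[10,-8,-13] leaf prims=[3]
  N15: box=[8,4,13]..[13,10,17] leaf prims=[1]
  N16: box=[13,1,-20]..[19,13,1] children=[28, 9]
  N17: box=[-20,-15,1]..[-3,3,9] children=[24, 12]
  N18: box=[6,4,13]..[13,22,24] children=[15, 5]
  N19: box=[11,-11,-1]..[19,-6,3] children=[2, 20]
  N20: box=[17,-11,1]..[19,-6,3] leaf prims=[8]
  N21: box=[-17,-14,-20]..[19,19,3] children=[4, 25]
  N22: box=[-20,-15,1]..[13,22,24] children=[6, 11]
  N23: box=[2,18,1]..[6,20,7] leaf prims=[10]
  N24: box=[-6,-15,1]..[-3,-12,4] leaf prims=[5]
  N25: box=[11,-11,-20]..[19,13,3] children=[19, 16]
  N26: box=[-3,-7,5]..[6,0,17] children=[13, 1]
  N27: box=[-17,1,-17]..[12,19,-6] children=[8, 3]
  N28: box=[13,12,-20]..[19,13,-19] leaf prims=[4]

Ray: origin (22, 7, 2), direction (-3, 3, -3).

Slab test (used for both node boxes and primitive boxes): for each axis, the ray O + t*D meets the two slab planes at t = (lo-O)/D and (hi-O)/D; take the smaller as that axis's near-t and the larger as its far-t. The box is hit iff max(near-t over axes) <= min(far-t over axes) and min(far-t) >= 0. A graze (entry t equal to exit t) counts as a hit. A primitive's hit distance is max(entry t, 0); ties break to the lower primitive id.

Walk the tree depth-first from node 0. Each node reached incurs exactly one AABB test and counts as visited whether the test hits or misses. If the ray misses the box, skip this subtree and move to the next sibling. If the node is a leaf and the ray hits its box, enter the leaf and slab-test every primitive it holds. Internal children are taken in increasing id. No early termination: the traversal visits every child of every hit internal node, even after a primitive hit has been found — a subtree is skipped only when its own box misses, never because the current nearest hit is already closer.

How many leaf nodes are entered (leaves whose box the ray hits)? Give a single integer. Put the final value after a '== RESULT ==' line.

Walk:
N0 x:[1,14] y:[-22/3,5] z:[-22/3,22/3] -> hit [1,5], descend [21, 22]
  N21 x:[1,13] y:[-7,4] z:[-1/3,22/3] -> hit [1,4], descend [4, 25]
    N4 x:[10/3,13] y:[-7,4] z:[8/3,7] -> hit [10/3,4], descend [14, 27]
      N14 x:[4,13/3] y:[-7,-5] z:[5,7] -> miss, prune
      N27 x:[10/3,13] y:[-2,4] z:[8/3,19/3] -> hit [10/3,4], descend [3, 8]
        N3 x:[10/3,11/3] y:[8/3,4] z:[8/3,10/3] -> hit [10/3,10/3] leaf, test {P11@t=10/3}
        N8 x:[11,13] y:[-2,-1] z:[16/3,19/3] -> miss, prune
    N25 x:[1,11/3] y:[-6,2] z:[-1/3,22/3] -> hit [1,2], descend [16, 19]
      N16 x:[1,3] y:[-2,2] z:[1/3,22/3] -> hit [1,2], descend [9, 28]
        N9 x:[5/3,7/3] y:[-2,-1] z:[1/3,7/3] -> miss, prune
        N28 x:[1,3] y:[5/3,2] z:[7,22/3] -> miss, prune
      N19 x:[1,11/3] y:[-6,-13/3] z:[-1/3,1] -> miss, prune
  N22 x:[3,14] y:[-22/3,5] z:[-22/3,1/3] -> miss, prune

Summary -> nodes [0, 21, 4, 14, 27, 3, 8, 25, 16, 9, 28, 19, 22]; box-tests=13; leaf-entries=1; first=P11

== RESULT ==
1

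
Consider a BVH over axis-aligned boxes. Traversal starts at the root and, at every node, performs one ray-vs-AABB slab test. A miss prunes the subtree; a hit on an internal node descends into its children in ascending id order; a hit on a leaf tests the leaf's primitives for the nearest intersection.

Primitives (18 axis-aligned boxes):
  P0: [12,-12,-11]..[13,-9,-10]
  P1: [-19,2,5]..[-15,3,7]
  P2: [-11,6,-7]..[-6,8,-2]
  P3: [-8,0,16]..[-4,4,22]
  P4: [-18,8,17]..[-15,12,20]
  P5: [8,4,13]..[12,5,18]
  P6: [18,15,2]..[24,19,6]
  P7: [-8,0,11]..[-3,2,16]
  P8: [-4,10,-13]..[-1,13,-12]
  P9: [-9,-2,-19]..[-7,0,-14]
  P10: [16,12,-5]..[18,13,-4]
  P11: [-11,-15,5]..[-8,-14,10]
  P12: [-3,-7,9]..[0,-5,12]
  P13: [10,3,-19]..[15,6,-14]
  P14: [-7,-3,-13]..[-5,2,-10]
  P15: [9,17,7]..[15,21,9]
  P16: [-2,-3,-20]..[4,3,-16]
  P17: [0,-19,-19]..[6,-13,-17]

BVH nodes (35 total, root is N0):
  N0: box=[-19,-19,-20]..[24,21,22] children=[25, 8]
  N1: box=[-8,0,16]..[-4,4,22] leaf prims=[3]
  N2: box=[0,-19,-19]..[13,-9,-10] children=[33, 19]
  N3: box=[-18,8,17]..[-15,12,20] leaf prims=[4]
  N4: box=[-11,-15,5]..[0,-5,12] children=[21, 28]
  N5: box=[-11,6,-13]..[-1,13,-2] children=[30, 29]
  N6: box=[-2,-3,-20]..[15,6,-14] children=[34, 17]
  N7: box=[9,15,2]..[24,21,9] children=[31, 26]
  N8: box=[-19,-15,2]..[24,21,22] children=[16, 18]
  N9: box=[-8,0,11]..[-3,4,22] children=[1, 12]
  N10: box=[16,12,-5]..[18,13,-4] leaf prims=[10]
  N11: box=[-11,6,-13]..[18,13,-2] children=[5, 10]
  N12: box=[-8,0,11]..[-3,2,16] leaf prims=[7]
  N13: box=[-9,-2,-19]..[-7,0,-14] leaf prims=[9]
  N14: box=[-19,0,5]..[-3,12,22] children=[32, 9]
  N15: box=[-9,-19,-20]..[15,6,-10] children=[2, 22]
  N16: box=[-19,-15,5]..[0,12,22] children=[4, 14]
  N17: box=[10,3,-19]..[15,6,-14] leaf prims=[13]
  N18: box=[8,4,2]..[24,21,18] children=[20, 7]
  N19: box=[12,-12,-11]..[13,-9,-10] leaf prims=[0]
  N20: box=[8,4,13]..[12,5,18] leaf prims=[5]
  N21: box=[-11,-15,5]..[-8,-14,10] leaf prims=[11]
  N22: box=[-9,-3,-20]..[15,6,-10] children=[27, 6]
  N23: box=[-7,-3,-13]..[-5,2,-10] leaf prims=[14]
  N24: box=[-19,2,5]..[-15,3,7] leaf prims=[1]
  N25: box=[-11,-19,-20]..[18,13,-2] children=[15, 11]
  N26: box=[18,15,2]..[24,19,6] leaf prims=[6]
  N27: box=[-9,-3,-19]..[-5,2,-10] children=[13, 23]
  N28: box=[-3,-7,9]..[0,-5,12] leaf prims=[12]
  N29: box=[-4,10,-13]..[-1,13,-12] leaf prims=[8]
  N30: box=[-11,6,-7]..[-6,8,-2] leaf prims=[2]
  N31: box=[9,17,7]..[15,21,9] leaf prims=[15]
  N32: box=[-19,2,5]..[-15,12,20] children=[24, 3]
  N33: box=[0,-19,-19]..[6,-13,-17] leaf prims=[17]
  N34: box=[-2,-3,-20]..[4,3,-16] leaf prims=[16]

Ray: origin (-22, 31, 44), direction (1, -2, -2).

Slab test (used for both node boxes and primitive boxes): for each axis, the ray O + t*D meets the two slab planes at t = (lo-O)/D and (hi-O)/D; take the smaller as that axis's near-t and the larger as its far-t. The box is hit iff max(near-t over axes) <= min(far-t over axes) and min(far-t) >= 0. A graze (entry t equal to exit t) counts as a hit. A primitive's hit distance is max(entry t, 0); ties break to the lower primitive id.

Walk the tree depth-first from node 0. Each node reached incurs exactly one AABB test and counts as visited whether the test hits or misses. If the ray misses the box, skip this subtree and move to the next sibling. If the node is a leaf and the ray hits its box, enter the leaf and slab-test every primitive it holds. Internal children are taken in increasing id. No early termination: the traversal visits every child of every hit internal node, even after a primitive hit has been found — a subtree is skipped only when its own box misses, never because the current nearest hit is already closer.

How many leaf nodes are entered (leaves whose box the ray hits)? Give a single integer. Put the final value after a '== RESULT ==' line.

Trace the traversal:
N0 x:[3,46] y:[5,25] z:[11,32] -> hit [11,25], descend [8, 25]
  N8 x:[3,46] y:[5,23] z:[11,21] -> hit [11,21], descend [16, 18]
    N16 x:[3,22] y:[19/2,23] z:[11,39/2] -> hit [11,39/2], descend [4, 14]
      N4 x:[11,22] y:[18,23] z:[16,39/2] -> hit [18,39/2], descend [21, 28]
        N21 x:[11,14] y:[45/2,23] z:[17,39/2] -> miss, prune
        N28 x:[19,22] y:[18,19] z:[16,35/2] -> miss, prune
      N14 x:[3,19] y:[19/2,31/2] z:[11,39/2] -> hit [11,31/2], descend [9, 32]
        N9 x:[14,19] y:[27/2,31/2] z:[11,33/2] -> hit [14,31/2], descend [1, 12]
          N1 x:[14,18] y:[27/2,31/2] z:[11,14] -> hit [14,14] leaf, test {P3@t=14}
          N12 x:[14,19] y:[29/2,31/2] z:[14,33/2] -> hit [29/2,31/2] leaf, test {P7@t=29/2}
        N32 x:[3,7] y:[19/2,29/2] z:[12,39/2] -> miss, prune
    N18 x:[30,46] y:[5,27/2] z:[13,21] -> miss, prune
  N25 x:[11,40] y:[9,25] z:[23,32] -> hit [23,25], descend [11, 15]
    N11 x:[11,40] y:[9,25/2] z:[23,57/2] -> miss, prune
    N15 x:[13,37] y:[25/2,25] z:[27,32] -> miss, prune

Visited [0, 8, 16, 4, 21, 28, 14, 9, 1, 12, 32, 18, 25, 11, 15]. Tests: 15 box, 2 leaf. Nearest: P3.

== RESULT ==
2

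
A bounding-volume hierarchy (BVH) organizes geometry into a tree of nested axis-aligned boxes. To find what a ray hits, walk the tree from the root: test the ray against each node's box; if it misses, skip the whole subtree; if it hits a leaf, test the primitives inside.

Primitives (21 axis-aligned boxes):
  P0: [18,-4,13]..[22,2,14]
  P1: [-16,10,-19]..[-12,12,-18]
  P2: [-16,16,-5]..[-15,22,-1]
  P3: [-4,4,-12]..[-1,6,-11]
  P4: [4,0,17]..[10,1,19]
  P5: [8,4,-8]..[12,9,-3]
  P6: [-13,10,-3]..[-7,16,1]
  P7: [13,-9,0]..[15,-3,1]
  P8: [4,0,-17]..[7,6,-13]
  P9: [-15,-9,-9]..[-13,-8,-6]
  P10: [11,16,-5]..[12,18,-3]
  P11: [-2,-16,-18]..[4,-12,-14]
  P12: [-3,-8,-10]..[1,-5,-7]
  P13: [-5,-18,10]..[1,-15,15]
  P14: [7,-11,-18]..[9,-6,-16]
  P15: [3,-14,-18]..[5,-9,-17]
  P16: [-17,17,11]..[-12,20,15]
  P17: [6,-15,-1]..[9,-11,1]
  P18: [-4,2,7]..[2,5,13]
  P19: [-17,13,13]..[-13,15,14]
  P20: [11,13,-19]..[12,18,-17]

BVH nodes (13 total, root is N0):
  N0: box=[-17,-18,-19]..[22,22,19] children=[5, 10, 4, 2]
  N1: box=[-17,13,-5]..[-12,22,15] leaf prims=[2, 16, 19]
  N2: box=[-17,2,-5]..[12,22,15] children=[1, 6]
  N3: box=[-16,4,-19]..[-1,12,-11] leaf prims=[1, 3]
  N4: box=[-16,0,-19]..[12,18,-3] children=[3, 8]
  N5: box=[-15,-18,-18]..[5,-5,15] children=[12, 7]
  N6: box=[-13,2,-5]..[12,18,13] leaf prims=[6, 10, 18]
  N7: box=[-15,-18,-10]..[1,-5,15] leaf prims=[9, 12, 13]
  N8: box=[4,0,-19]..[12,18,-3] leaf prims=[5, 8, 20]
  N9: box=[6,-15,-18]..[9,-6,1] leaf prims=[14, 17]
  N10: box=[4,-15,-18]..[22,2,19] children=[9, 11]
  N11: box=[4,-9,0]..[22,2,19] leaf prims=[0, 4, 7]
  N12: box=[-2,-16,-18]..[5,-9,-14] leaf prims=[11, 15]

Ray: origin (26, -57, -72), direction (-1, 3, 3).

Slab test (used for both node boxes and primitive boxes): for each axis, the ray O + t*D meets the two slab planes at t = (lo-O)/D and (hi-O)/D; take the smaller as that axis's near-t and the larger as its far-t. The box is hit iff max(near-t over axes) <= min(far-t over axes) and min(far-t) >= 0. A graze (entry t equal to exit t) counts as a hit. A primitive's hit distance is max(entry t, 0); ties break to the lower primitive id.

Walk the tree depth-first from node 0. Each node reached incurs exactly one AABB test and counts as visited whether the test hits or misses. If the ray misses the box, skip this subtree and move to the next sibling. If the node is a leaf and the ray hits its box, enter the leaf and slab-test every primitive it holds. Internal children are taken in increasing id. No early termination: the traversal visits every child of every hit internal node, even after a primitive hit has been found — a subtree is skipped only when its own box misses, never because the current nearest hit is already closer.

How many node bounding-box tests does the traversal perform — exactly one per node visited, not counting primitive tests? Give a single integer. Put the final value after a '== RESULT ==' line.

Trace the traversal:
N0 x:[4,43] y:[13,79/3] z:[53/3,91/3] -> hit [53/3,79/3], descend [2, 4, 5, 10]
  N2 x:[14,43] y:[59/3,79/3] z:[67/3,29] -> hit [67/3,79/3], descend [1, 6]
    N1 x:[38,43] y:[70/3,79/3] z:[67/3,29] -> miss, prune
    N6 x:[14,39] y:[59/3,25] z:[67/3,85/3] -> hit [67/3,25] leaf, test {P6(miss), P10(miss), P18(miss)}
  N4 x:[14,42] y:[19,25] z:[53/3,23] -> hit [19,23], descend [3, 8]
    N3 x:[27,42] y:[61/3,23] z:[53/3,61/3] -> miss, prune
    N8 x:[14,22] y:[19,25] z:[53/3,23] -> hit [19,22] leaf, test {P5(miss), P8@t=19, P20(miss)}
  N5 x:[21,41] y:[13,52/3] z:[18,29] -> miss, prune
  N10 x:[4,22] y:[14,59/3] z:[18,91/3] -> hit [18,59/3], descend [9, 11]
    N9 x:[17,20] y:[14,17] z:[18,73/3] -> miss, prune
    N11 x:[4,22] y:[16,59/3] z:[24,91/3] -> miss, prune

order=[0, 2, 1, 6, 4, 3, 8, 5, 10, 9, 11]  |boxes|=11  |leaves|=2  hit=P8

== RESULT ==
11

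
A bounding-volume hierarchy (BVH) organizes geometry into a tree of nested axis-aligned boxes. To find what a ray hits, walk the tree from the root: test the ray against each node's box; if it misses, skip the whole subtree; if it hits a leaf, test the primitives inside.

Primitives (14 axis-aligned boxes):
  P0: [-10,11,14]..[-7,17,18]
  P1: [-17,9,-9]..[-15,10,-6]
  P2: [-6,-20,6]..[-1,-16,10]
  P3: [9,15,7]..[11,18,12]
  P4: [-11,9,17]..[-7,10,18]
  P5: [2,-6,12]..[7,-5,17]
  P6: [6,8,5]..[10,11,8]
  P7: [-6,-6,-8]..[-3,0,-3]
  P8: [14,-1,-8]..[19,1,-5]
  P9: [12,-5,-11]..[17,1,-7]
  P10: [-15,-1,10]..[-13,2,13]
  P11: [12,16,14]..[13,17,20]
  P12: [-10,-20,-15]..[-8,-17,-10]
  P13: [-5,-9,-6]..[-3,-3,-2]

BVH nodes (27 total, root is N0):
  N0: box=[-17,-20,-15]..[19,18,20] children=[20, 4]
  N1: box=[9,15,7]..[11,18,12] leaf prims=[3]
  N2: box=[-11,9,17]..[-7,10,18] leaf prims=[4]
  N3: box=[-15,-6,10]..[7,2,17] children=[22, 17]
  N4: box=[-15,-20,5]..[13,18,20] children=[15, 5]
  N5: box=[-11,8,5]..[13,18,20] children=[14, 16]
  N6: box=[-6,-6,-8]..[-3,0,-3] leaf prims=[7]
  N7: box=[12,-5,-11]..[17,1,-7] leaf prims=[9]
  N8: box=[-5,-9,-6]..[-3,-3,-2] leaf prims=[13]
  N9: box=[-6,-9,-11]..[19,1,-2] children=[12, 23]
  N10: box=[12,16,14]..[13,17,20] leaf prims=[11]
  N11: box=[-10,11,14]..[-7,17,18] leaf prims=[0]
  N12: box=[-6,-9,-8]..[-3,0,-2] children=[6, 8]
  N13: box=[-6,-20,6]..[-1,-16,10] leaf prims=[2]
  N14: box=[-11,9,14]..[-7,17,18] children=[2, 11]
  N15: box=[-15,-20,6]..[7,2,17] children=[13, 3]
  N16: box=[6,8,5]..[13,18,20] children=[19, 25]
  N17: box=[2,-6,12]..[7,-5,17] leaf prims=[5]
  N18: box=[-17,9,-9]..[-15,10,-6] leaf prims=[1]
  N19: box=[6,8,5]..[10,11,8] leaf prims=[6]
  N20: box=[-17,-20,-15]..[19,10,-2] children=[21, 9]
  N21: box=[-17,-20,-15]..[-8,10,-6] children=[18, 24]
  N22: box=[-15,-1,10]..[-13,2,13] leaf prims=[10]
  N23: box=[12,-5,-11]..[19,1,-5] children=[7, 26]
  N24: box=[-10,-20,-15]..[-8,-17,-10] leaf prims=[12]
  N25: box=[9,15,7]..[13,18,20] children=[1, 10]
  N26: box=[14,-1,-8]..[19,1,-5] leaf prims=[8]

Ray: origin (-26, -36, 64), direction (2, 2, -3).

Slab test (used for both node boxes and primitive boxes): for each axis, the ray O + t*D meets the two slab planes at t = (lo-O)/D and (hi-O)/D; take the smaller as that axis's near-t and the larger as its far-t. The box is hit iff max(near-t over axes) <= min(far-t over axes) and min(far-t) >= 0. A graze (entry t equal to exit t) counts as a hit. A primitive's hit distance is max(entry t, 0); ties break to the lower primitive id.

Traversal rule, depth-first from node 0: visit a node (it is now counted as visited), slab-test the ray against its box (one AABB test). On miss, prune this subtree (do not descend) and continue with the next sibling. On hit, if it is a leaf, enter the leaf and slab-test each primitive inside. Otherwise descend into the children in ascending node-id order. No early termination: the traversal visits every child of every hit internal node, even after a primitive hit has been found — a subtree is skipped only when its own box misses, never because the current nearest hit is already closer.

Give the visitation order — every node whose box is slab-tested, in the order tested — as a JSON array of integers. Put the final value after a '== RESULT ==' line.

Trace the traversal:
N0 x:[9/2,45/2] y:[8,27] z:[44/3,79/3] -> hit [44/3,45/2], descend [4, 20]
  N4 x:[11/2,39/2] y:[8,27] z:[44/3,59/3] -> hit [44/3,39/2], descend [5, 15]
    N5 x:[15/2,39/2] y:[22,27] z:[44/3,59/3] -> miss, prune
    N15 x:[11/2,33/2] y:[8,19] z:[47/3,58/3] -> hit [47/3,33/2], descend [3, 13]
      N3 x:[11/2,33/2] y:[15,19] z:[47/3,18] -> hit [47/3,33/2], descend [17, 22]
        N17 x:[14,33/2] y:[15,31/2] z:[47/3,52/3] -> miss, prune
        N22 x:[11/2,13/2] y:[35/2,19] z:[17,18] -> miss, prune
      N13 x:[10,25/2] y:[8,10] z:[18,58/3] -> miss, prune
  N20 x:[9/2,45/2] y:[8,23] z:[22,79/3] -> hit [22,45/2], descend [9, 21]
    N9 x:[10,45/2] y:[27/2,37/2] z:[22,25] -> miss, prune
    N21 x:[9/2,9] y:[8,23] z:[70/3,79/3] -> miss, prune

order=[0, 4, 5, 15, 3, 17, 22, 13, 20, 9, 21]  |boxes|=11  |leaves|=0  hit=miss

== RESULT ==
[0, 4, 5, 15, 3, 17, 22, 13, 20, 9, 21]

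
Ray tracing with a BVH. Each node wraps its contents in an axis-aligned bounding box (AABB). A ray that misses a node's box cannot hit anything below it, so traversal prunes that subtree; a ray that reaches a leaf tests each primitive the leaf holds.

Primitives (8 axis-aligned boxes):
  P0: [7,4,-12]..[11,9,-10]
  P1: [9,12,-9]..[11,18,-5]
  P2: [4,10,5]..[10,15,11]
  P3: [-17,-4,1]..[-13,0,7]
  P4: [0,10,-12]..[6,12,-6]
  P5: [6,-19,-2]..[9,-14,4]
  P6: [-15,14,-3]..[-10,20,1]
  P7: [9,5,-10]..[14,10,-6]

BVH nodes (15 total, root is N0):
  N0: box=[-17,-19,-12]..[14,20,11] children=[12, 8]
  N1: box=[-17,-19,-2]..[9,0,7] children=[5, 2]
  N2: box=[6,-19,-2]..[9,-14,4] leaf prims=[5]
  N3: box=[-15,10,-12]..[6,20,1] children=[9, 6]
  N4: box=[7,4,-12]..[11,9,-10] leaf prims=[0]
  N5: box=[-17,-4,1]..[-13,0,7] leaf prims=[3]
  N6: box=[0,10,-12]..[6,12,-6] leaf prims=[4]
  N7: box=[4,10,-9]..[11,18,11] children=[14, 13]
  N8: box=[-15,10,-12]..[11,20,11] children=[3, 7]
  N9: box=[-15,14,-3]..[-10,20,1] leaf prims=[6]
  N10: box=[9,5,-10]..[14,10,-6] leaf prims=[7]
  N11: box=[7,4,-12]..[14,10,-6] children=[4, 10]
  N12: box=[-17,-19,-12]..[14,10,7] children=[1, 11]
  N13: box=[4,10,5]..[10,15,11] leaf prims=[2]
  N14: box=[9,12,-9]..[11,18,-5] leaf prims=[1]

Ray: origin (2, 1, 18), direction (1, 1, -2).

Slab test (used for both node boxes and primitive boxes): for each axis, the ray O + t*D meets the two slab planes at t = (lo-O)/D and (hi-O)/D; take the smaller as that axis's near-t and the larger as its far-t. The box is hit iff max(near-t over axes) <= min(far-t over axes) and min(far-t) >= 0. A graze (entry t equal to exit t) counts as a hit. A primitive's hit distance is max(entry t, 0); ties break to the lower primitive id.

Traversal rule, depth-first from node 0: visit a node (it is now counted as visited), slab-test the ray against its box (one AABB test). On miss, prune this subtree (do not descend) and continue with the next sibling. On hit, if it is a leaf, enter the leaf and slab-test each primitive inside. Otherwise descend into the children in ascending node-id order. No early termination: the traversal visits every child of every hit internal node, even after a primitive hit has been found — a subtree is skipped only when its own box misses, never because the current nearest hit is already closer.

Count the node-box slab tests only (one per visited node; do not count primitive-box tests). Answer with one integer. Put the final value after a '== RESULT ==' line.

Traverse from the root:
N0 x:[-19,12] y:[-20,19] z:[7/2,15] -> hit [7/2,12], descend [8, 12]
  N8 x:[-17,9] y:[9,19] z:[7/2,15] -> hit [9,9], descend [3, 7]
    N3 x:[-17,4] y:[9,19] z:[17/2,15] -> miss, prune
    N7 x:[2,9] y:[9,17] z:[7/2,27/2] -> hit [9,9], descend [13, 14]
      N13 x:[2,8] y:[9,14] z:[7/2,13/2] -> miss, prune
      N14 x:[7,9] y:[11,17] z:[23/2,27/2] -> miss, prune
  N12 x:[-19,12] y:[-20,9] z:[11/2,15] -> hit [11/2,9], descend [1, 11]
    N1 x:[-19,7] y:[-20,-1] z:[11/2,10] -> miss, prune
    N11 x:[5,12] y:[3,9] z:[12,15] -> miss, prune

9 AABB tests over nodes [0, 8, 3, 7, 13, 14, 12, 1, 11]; 0 leaves entered; closest miss.

== RESULT ==
9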